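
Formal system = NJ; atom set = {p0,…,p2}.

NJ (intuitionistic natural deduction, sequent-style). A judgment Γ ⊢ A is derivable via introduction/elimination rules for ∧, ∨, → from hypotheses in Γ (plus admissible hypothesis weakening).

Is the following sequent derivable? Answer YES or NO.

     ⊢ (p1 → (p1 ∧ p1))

Derivation (root first):
[→I]  ⊢ (p1 → (p1 ∧ p1))
  [∧I] p1 ⊢ (p1 ∧ p1)
    [Ax] p1 ⊢ p1
    [Ax] p1 ⊢ p1

Result: YES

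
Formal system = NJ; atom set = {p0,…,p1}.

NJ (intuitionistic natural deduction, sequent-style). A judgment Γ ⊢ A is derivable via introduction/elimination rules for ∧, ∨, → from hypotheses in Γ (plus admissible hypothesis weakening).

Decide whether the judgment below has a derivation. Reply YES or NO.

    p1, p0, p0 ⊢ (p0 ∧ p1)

Proof tree:
[Wk] p1, p0, p0 ⊢ (p0 ∧ p1)
  [∧I] p1, p0 ⊢ (p0 ∧ p1)
    [Ax] p0 ⊢ p0
    [Ax] p1 ⊢ p1

Result: YES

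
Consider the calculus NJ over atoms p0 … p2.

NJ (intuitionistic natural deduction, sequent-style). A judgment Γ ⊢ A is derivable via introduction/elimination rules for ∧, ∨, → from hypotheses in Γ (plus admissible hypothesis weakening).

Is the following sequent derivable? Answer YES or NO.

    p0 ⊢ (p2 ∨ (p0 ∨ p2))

Proof tree:
[∨I₂] p0 ⊢ (p2 ∨ (p0 ∨ p2))
  [∨I₁] p0 ⊢ (p0 ∨ p2)
    [Ax] p0 ⊢ p0

Result: YES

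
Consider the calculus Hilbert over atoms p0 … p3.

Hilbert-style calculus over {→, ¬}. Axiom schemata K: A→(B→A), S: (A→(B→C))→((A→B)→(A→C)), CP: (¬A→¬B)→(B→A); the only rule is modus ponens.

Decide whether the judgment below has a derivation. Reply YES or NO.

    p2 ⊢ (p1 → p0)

Enumerate valuations to refute Γ ⊢ Δ:
  v=0000: Γ:[p2=F] Δ:[(p1 → p0)=T] refutes=False
  v=0001: Γ:[p2=F] Δ:[(p1 → p0)=T] refutes=False
  v=0010: Γ:[p2=T] Δ:[(p1 → p0)=T] refutes=False
  v=0011: Γ:[p2=T] Δ:[(p1 → p0)=T] refutes=False
  v=0100: Γ:[p2=F] Δ:[(p1 → p0)=F] refutes=False
  v=0101: Γ:[p2=F] Δ:[(p1 → p0)=F] refutes=False
  v=0110: Γ:[p2=T] Δ:[(p1 → p0)=F] refutes=True  ← countermodel

Result: NO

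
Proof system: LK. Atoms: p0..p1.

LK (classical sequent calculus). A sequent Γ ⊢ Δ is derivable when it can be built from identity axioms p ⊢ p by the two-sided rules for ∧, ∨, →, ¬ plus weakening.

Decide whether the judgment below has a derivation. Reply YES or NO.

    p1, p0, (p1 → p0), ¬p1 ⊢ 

Proof tree:
[¬L] p1, p0, (p1 → p0), ¬p1 ⊢ 
  [→L] p1, p0, (p1 → p0) ⊢ p1
    [WL] p1, p0, p0 ⊢ p1
      [WL] p1, p0 ⊢ p1
        [Ax] p1 ⊢ p1
    [WL] p1, p0, p0 ⊢ p1
      [WL] p1, p0 ⊢ p1
        [Ax] p1 ⊢ p1

Result: YES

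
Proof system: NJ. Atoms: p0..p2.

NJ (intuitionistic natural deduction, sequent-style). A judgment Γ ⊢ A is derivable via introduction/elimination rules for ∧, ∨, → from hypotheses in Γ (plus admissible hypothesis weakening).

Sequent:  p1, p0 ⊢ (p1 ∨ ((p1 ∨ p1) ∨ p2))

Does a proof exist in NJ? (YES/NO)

Derivation (root first):
[∨I₂] p1, p0 ⊢ (p1 ∨ ((p1 ∨ p1) ∨ p2))
  [∨I₁] p1, p0 ⊢ ((p1 ∨ p1) ∨ p2)
    [Wk] p1, p0 ⊢ (p1 ∨ p1)
      [∨I₂] p1 ⊢ (p1 ∨ p1)
        [Ax] p1 ⊢ p1

Result: YES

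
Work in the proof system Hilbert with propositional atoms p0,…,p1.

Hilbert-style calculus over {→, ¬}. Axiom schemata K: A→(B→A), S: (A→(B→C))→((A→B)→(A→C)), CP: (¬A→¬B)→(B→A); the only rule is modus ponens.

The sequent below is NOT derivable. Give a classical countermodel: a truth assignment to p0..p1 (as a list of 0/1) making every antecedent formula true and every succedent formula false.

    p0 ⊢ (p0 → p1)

Enumerate valuations to refute Γ ⊢ Δ:
  v=00: Γ:[p0=F] Δ:[(p0 → p1)=T] refutes=False
  v=01: Γ:[p0=F] Δ:[(p0 → p1)=T] refutes=False
  v=10: Γ:[p0=T] Δ:[(p0 → p1)=F] refutes=True  ← countermodel

Result: [1, 0]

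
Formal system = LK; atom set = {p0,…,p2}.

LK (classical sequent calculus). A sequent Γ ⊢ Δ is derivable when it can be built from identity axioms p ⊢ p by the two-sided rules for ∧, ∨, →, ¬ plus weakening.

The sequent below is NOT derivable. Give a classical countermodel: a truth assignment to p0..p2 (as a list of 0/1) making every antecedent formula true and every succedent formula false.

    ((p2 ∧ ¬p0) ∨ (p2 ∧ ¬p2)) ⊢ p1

Search for a countermodel by truth-table:
  v=000: Γ:[((p2 ∧ ¬p0) ∨ (p2 ∧ ¬p2))=F] Δ:[p1=F] refutes=False
  v=001: Γ:[((p2 ∧ ¬p0) ∨ (p2 ∧ ¬p2))=T] Δ:[p1=F] refutes=True  ← countermodel

Result: [0, 0, 1]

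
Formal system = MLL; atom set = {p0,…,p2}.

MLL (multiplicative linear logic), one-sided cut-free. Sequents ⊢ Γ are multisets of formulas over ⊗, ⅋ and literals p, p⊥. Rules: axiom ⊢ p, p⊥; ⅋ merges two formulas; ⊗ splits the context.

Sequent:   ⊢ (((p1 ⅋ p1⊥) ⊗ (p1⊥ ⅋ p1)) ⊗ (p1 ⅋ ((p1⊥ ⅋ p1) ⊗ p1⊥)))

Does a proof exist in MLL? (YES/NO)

Derivation trace:
[⊗]  ⊢ (((p1 ⅋ p1⊥) ⊗ (p1⊥ ⅋ p1)) ⊗ (p1 ⅋ ((p1⊥ ⅋ p1) ⊗ p1⊥)))
  [⊗]  ⊢ ((p1 ⅋ p1⊥) ⊗ (p1⊥ ⅋ p1))
    [⅋]  ⊢ (p1 ⅋ p1⊥)
      [Ax]  ⊢ p1, p1⊥
    [⅋]  ⊢ (p1⊥ ⅋ p1)
      [Ax]  ⊢ p1, p1⊥
  [⅋]  ⊢ (p1 ⅋ ((p1⊥ ⅋ p1) ⊗ p1⊥))
    [⊗]  ⊢ p1, ((p1⊥ ⅋ p1) ⊗ p1⊥)
      [⅋]  ⊢ (p1⊥ ⅋ p1)
        [Ax]  ⊢ p1, p1⊥
      [Ax]  ⊢ p1, p1⊥

Result: YES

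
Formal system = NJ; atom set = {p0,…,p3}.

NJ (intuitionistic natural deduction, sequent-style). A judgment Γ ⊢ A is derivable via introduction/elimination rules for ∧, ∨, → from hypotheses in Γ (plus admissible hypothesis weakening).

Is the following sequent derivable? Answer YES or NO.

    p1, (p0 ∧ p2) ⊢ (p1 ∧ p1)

Derivation (root first):
[∧I] p1, (p0 ∧ p2) ⊢ (p1 ∧ p1)
  [Ax] p1 ⊢ p1
  [Wk] p1, (p0 ∧ p2) ⊢ p1
    [Ax] p1 ⊢ p1

Result: YES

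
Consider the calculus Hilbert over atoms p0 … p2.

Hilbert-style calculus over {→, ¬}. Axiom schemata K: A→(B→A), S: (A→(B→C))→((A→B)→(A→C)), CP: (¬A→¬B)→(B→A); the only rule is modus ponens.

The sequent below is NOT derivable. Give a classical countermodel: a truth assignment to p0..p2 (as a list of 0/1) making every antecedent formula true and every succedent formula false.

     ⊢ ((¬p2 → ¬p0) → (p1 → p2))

Truth-table refutation:
  v=000: Γ:[] Δ:[((¬p2 → ¬p0) → (p1 → p2))=T] refutes=False
  v=001: Γ:[] Δ:[((¬p2 → ¬p0) → (p1 → p2))=T] refutes=False
  v=010: Γ:[] Δ:[((¬p2 → ¬p0) → (p1 → p2))=F] refutes=True  ← countermodel

Result: [0, 1, 0]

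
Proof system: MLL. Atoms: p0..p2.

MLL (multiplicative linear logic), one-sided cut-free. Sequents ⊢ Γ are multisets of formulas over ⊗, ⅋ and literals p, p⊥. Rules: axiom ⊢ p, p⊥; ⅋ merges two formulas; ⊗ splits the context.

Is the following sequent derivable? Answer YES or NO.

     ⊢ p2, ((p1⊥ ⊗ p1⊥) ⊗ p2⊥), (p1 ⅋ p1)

Derivation (root first):
[⅋]  ⊢ p2, ((p1⊥ ⊗ p1⊥) ⊗ p2⊥), (p1 ⅋ p1)
  [⊗]  ⊢ p1, p1, p2, ((p1⊥ ⊗ p1⊥) ⊗ p2⊥)
    [⊗]  ⊢ p1, p1, (p1⊥ ⊗ p1⊥)
      [Ax]  ⊢ p1, p1⊥
      [Ax]  ⊢ p1, p1⊥
    [Ax]  ⊢ p2, p2⊥

Result: YES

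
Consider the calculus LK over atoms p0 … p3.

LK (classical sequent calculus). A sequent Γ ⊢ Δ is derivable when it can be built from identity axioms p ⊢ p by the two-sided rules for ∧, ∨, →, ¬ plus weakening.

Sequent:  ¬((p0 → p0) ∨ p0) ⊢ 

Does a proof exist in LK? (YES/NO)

Proof tree:
[¬L] ¬((p0 → p0) ∨ p0) ⊢ 
  [∨R]  ⊢ ((p0 → p0) ∨ p0)
    [→R]  ⊢ p0, (p0 → p0)
      [WR] p0 ⊢ p0, p0
        [Ax] p0 ⊢ p0

Result: YES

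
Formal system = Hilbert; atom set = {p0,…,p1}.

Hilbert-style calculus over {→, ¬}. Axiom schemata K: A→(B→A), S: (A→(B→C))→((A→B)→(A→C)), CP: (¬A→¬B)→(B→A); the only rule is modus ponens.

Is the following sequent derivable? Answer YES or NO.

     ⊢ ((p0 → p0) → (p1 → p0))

Truth-table refutation:
  v=00: Γ:[] Δ:[((p0 → p0) → (p1 → p0))=T] refutes=False
  v=01: Γ:[] Δ:[((p0 → p0) → (p1 → p0))=F] refutes=True  ← countermodel

Result: NO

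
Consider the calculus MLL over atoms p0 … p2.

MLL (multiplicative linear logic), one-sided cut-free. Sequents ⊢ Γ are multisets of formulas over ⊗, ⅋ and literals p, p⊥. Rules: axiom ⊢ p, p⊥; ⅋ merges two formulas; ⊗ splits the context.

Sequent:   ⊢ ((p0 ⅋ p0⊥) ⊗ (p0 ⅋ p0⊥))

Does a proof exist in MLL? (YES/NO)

Proof tree:
[⊗]  ⊢ ((p0 ⅋ p0⊥) ⊗ (p0 ⅋ p0⊥))
  [⅋]  ⊢ (p0 ⅋ p0⊥)
    [Ax]  ⊢ p0, p0⊥
  [⅋]  ⊢ (p0 ⅋ p0⊥)
    [Ax]  ⊢ p0, p0⊥

Result: YES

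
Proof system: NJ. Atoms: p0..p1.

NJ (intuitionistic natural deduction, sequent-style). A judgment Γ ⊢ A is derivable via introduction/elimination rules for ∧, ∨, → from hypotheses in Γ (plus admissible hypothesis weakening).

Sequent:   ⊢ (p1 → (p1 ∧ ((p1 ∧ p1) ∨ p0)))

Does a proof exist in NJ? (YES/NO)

Proof tree:
[→I]  ⊢ (p1 → (p1 ∧ ((p1 ∧ p1) ∨ p0)))
  [∧I] p1 ⊢ (p1 ∧ ((p1 ∧ p1) ∨ p0))
    [Ax] p1 ⊢ p1
    [∨I₁] p1 ⊢ ((p1 ∧ p1) ∨ p0)
      [∧I] p1 ⊢ (p1 ∧ p1)
        [Ax] p1 ⊢ p1
        [Ax] p1 ⊢ p1

Result: YES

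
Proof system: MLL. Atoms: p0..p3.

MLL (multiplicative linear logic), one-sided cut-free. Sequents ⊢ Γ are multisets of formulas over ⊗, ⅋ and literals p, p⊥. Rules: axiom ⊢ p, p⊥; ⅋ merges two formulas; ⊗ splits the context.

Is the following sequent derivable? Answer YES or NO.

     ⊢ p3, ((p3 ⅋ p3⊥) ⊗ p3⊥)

Proof tree:
[⊗]  ⊢ p3, ((p3 ⅋ p3⊥) ⊗ p3⊥)
  [⅋]  ⊢ (p3 ⅋ p3⊥)
    [Ax]  ⊢ p3, p3⊥
  [Ax]  ⊢ p3, p3⊥

Result: YES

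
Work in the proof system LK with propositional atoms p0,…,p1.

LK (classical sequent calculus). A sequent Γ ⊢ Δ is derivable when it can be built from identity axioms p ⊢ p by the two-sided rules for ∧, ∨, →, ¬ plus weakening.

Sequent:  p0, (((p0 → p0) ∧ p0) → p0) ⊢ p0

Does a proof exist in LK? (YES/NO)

Proof tree:
[→L] p0, (((p0 → p0) ∧ p0) → p0) ⊢ p0
  [∧R] p0 ⊢ ((p0 → p0) ∧ p0)
    [→R]  ⊢ (p0 → p0)
      [Ax] p0 ⊢ p0
    [Ax] p0 ⊢ p0
  [Ax] p0 ⊢ p0

Result: YES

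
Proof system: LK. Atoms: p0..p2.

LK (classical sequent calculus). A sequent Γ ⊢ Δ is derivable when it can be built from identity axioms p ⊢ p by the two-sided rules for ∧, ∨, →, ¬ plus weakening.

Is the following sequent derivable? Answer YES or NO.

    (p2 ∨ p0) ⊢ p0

Search for a countermodel by truth-table:
  v=000: Γ:[(p2 ∨ p0)=F] Δ:[p0=F] refutes=False
  v=001: Γ:[(p2 ∨ p0)=T] Δ:[p0=F] refutes=True  ← countermodel

Result: NO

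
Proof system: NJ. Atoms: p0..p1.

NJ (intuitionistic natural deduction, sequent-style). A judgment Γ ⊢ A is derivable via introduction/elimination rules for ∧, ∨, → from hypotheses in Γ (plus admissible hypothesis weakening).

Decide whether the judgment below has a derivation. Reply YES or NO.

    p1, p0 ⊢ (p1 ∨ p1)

Proof tree:
[Wk] p1, p0 ⊢ (p1 ∨ p1)
  [∨I₁] p1 ⊢ (p1 ∨ p1)
    [Ax] p1 ⊢ p1

Result: YES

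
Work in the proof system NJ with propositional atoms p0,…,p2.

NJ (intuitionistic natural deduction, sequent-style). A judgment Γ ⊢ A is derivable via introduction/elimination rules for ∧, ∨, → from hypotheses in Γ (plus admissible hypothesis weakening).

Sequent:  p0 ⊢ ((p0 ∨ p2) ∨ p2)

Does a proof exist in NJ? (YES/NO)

Derivation trace:
[∨I₁] p0 ⊢ ((p0 ∨ p2) ∨ p2)
  [∨I₁] p0 ⊢ (p0 ∨ p2)
    [Ax] p0 ⊢ p0

Result: YES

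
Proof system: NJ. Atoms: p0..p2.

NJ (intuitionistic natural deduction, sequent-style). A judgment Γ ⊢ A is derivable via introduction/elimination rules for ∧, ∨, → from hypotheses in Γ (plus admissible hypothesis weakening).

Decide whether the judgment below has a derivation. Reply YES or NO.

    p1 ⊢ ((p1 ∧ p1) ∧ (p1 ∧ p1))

Derivation trace:
[∧I] p1 ⊢ ((p1 ∧ p1) ∧ (p1 ∧ p1))
  [∧I] p1 ⊢ (p1 ∧ p1)
    [Ax] p1 ⊢ p1
    [Ax] p1 ⊢ p1
  [∧I] p1 ⊢ (p1 ∧ p1)
    [Ax] p1 ⊢ p1
    [Ax] p1 ⊢ p1

Result: YES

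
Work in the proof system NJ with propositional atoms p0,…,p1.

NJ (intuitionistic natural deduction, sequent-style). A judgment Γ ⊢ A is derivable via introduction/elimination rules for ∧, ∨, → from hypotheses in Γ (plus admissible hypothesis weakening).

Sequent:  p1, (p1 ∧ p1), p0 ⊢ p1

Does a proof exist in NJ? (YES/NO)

Derivation (root first):
[Wk] p1, (p1 ∧ p1), p0 ⊢ p1
  [Wk] p1, (p1 ∧ p1) ⊢ p1
    [Ax] p1 ⊢ p1

Result: YES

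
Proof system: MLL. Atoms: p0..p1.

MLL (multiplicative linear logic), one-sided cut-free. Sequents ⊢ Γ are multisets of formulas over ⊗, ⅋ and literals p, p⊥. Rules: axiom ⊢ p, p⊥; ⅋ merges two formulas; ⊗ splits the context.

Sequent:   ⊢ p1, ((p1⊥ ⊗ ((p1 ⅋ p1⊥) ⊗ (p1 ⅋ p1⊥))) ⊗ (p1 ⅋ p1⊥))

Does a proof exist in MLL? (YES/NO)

Derivation (root first):
[⊗]  ⊢ p1, ((p1⊥ ⊗ ((p1 ⅋ p1⊥) ⊗ (p1 ⅋ p1⊥))) ⊗ (p1 ⅋ p1⊥))
  [⊗]  ⊢ p1, (p1⊥ ⊗ ((p1 ⅋ p1⊥) ⊗ (p1 ⅋ p1⊥)))
    [Ax]  ⊢ p1, p1⊥
    [⊗]  ⊢ ((p1 ⅋ p1⊥) ⊗ (p1 ⅋ p1⊥))
      [⅋]  ⊢ (p1 ⅋ p1⊥)
        [Ax]  ⊢ p1, p1⊥
      [⅋]  ⊢ (p1 ⅋ p1⊥)
        [Ax]  ⊢ p1, p1⊥
  [⅋]  ⊢ (p1 ⅋ p1⊥)
    [Ax]  ⊢ p1, p1⊥

Result: YES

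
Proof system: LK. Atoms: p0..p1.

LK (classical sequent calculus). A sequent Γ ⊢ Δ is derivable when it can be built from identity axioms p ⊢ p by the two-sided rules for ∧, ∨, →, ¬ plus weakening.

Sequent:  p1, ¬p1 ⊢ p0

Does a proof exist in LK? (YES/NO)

Proof tree:
[¬L] p1, ¬p1 ⊢ p0
  [WR] p1 ⊢ p1, p0
    [Ax] p1 ⊢ p1

Result: YES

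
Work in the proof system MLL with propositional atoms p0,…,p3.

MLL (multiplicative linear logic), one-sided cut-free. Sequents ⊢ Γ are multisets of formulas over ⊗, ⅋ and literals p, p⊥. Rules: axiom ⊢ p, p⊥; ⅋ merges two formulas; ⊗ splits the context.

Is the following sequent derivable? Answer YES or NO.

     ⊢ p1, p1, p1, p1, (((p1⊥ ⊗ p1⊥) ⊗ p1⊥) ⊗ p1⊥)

Proof tree:
[⊗]  ⊢ p1, p1, p1, p1, (((p1⊥ ⊗ p1⊥) ⊗ p1⊥) ⊗ p1⊥)
  [⊗]  ⊢ p1, p1, p1, ((p1⊥ ⊗ p1⊥) ⊗ p1⊥)
    [⊗]  ⊢ p1, p1, (p1⊥ ⊗ p1⊥)
      [Ax]  ⊢ p1, p1⊥
      [Ax]  ⊢ p1, p1⊥
    [Ax]  ⊢ p1, p1⊥
  [Ax]  ⊢ p1, p1⊥

Result: YES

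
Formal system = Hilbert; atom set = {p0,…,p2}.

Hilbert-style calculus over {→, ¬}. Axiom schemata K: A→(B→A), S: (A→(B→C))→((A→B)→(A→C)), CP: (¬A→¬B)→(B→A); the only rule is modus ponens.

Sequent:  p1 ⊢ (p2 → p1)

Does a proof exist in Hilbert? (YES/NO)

Derivation trace:
[MP] p1 ⊢ (p2 → p1)
  [K]  ⊢ (p1 → (p2 → p1))
  [MP] p1 ⊢ p1
    [MP] p1 ⊢ (p1 → p1)
      [K]  ⊢ (p1 → (p1 → p1))
      [Hyp] p1 ⊢ p1
    [Hyp] p1 ⊢ p1

Result: YES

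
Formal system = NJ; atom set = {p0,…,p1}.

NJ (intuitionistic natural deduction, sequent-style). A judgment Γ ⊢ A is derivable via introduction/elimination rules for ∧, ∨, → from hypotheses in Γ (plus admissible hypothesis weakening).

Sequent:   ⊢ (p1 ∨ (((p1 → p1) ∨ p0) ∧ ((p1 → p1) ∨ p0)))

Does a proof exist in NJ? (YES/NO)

Proof tree:
[∨I₂]  ⊢ (p1 ∨ (((p1 → p1) ∨ p0) ∧ ((p1 → p1) ∨ p0)))
  [∧I]  ⊢ (((p1 → p1) ∨ p0) ∧ ((p1 → p1) ∨ p0))
    [∨I₁]  ⊢ ((p1 → p1) ∨ p0)
      [→I]  ⊢ (p1 → p1)
        [Ax] p1 ⊢ p1
    [∨I₁]  ⊢ ((p1 → p1) ∨ p0)
      [→I]  ⊢ (p1 → p1)
        [Ax] p1 ⊢ p1

Result: YES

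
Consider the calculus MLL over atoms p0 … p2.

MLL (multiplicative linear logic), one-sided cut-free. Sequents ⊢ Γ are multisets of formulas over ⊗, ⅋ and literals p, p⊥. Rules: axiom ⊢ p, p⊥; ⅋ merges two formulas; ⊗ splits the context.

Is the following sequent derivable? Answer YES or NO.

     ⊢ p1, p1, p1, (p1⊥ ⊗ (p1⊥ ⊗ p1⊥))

Proof tree:
[⊗]  ⊢ p1, p1, p1, (p1⊥ ⊗ (p1⊥ ⊗ p1⊥))
  [Ax]  ⊢ p1, p1⊥
  [⊗]  ⊢ p1, p1, (p1⊥ ⊗ p1⊥)
    [Ax]  ⊢ p1, p1⊥
    [Ax]  ⊢ p1, p1⊥

Result: YES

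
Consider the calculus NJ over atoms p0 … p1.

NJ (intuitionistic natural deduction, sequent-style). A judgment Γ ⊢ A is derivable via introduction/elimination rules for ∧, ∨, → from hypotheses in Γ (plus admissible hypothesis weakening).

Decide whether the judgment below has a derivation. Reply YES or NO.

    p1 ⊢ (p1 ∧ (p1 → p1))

Derivation trace:
[∧I] p1 ⊢ (p1 ∧ (p1 → p1))
  [Ax] p1 ⊢ p1
  [→I]  ⊢ (p1 → p1)
    [Ax] p1 ⊢ p1

Result: YES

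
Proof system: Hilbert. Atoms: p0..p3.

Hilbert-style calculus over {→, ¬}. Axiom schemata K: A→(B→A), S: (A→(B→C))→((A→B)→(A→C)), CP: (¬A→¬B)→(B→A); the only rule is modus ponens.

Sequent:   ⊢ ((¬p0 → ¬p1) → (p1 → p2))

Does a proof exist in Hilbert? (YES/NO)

Enumerate valuations to refute Γ ⊢ Δ:
  v=0000: Γ:[] Δ:[((¬p0 → ¬p1) → (p1 → p2))=T] refutes=False
  v=0001: Γ:[] Δ:[((¬p0 → ¬p1) → (p1 → p2))=T] refutes=False
  v=0010: Γ:[] Δ:[((¬p0 → ¬p1) → (p1 → p2))=T] refutes=False
  v=0011: Γ:[] Δ:[((¬p0 → ¬p1) → (p1 → p2))=T] refutes=False
  v=0100: Γ:[] Δ:[((¬p0 → ¬p1) → (p1 → p2))=T] refutes=False
  v=0101: Γ:[] Δ:[((¬p0 → ¬p1) → (p1 → p2))=T] refutes=False
  v=0110: Γ:[] Δ:[((¬p0 → ¬p1) → (p1 → p2))=T] refutes=False
  v=0111: Γ:[] Δ:[((¬p0 → ¬p1) → (p1 → p2))=T] refutes=False
  v=1000: Γ:[] Δ:[((¬p0 → ¬p1) → (p1 → p2))=T] refutes=False
  v=1001: Γ:[] Δ:[((¬p0 → ¬p1) → (p1 → p2))=T] refutes=False
  v=1010: Γ:[] Δ:[((¬p0 → ¬p1) → (p1 → p2))=T] refutes=False
  v=1011: Γ:[] Δ:[((¬p0 → ¬p1) → (p1 → p2))=T] refutes=False
  v=1100: Γ:[] Δ:[((¬p0 → ¬p1) → (p1 → p2))=F] refutes=True  ← countermodel

Result: NO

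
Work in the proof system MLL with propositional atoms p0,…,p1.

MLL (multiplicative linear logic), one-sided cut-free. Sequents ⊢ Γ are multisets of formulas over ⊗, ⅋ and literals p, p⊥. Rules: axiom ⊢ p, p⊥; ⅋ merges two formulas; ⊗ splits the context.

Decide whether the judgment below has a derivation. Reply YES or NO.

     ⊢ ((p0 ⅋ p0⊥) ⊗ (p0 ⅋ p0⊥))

Derivation trace:
[⊗]  ⊢ ((p0 ⅋ p0⊥) ⊗ (p0 ⅋ p0⊥))
  [⅋]  ⊢ (p0 ⅋ p0⊥)
    [Ax]  ⊢ p0, p0⊥
  [⅋]  ⊢ (p0 ⅋ p0⊥)
    [Ax]  ⊢ p0, p0⊥

Result: YES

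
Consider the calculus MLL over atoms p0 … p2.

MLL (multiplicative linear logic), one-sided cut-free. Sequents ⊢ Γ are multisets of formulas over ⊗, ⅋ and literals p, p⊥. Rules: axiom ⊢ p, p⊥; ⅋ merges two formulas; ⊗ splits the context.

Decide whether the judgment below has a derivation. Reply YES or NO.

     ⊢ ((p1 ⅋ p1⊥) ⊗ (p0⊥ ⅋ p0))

Derivation trace:
[⊗]  ⊢ ((p1 ⅋ p1⊥) ⊗ (p0⊥ ⅋ p0))
  [⅋]  ⊢ (p1 ⅋ p1⊥)
    [Ax]  ⊢ p1, p1⊥
  [⅋]  ⊢ (p0⊥ ⅋ p0)
    [Ax]  ⊢ p0, p0⊥

Result: YES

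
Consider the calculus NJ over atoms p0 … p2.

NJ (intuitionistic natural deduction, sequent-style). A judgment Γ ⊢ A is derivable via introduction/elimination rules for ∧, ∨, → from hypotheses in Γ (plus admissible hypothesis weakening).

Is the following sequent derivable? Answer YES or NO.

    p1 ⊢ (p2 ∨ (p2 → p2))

Derivation (root first):
[∨I₂] p1 ⊢ (p2 ∨ (p2 → p2))
  [Wk] p1 ⊢ (p2 → p2)
    [→I]  ⊢ (p2 → p2)
      [Ax] p2 ⊢ p2

Result: YES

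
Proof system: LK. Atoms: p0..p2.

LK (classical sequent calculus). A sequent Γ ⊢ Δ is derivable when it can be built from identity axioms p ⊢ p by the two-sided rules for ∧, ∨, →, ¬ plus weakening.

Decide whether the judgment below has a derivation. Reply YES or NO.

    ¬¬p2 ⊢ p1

Enumerate valuations to refute Γ ⊢ Δ:
  v=000: Γ:[¬¬p2=F] Δ:[p1=F] refutes=False
  v=001: Γ:[¬¬p2=T] Δ:[p1=F] refutes=True  ← countermodel

Result: NO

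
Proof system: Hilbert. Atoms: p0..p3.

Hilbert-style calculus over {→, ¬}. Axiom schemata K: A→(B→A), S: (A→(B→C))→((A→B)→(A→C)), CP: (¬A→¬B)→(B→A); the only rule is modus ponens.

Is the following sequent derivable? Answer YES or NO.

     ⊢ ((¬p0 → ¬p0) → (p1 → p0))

Search for a countermodel by truth-table:
  v=0000: Γ:[] Δ:[((¬p0 → ¬p0) → (p1 → p0))=T] refutes=False
  v=0001: Γ:[] Δ:[((¬p0 → ¬p0) → (p1 → p0))=T] refutes=False
  v=0010: Γ:[] Δ:[((¬p0 → ¬p0) → (p1 → p0))=T] refutes=False
  v=0011: Γ:[] Δ:[((¬p0 → ¬p0) → (p1 → p0))=T] refutes=False
  v=0100: Γ:[] Δ:[((¬p0 → ¬p0) → (p1 → p0))=F] refutes=True  ← countermodel

Result: NO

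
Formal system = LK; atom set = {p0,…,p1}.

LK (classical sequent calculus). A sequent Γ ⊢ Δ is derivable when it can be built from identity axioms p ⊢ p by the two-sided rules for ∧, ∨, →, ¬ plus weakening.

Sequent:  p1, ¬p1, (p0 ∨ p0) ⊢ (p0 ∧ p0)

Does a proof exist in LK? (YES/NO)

Proof tree:
[∧R] p1, ¬p1, (p0 ∨ p0) ⊢ (p0 ∧ p0)
  [WR] p1, ¬p1 ⊢ p0
    [¬L] p1, ¬p1 ⊢ 
      [Ax] p1 ⊢ p1
  [∨L] (p0 ∨ p0) ⊢ p0
    [Ax] p0 ⊢ p0
    [Ax] p0 ⊢ p0

Result: YES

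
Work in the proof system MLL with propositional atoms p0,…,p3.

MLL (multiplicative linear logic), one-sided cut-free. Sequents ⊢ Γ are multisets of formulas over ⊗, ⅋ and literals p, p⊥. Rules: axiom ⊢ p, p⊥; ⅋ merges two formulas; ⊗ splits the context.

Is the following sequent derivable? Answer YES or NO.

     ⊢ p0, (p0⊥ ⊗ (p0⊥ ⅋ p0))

Proof tree:
[⊗]  ⊢ p0, (p0⊥ ⊗ (p0⊥ ⅋ p0))
  [Ax]  ⊢ p0, p0⊥
  [⅋]  ⊢ (p0⊥ ⅋ p0)
    [Ax]  ⊢ p0, p0⊥

Result: YES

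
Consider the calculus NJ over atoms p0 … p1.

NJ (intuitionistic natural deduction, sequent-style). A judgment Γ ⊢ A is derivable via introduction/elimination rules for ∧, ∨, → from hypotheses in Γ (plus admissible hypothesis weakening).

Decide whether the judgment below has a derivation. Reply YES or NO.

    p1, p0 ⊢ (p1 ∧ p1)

Proof tree:
[Wk] p1, p0 ⊢ (p1 ∧ p1)
  [∧I] p1 ⊢ (p1 ∧ p1)
    [Ax] p1 ⊢ p1
    [Ax] p1 ⊢ p1

Result: YES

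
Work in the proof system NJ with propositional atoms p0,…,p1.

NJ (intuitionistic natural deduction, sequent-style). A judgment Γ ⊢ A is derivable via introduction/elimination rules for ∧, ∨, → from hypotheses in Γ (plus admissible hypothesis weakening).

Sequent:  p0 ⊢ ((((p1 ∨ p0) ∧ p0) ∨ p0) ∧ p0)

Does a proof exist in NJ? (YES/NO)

Derivation trace:
[∧I] p0 ⊢ ((((p1 ∨ p0) ∧ p0) ∨ p0) ∧ p0)
  [∨I₁] p0 ⊢ (((p1 ∨ p0) ∧ p0) ∨ p0)
    [∧I] p0 ⊢ ((p1 ∨ p0) ∧ p0)
      [∨I₂] p0 ⊢ (p1 ∨ p0)
        [Ax] p0 ⊢ p0
      [Ax] p0 ⊢ p0
  [Ax] p0 ⊢ p0

Result: YES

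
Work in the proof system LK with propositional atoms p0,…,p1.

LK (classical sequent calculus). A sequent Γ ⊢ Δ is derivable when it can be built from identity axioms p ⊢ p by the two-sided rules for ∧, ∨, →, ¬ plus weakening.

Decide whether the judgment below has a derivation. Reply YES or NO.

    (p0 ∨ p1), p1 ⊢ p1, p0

Proof tree:
[WL] (p0 ∨ p1), p1 ⊢ p1, p0
  [∨L] (p0 ∨ p1) ⊢ p1, p0
    [Ax] p0 ⊢ p0
    [Ax] p1 ⊢ p1

Result: YES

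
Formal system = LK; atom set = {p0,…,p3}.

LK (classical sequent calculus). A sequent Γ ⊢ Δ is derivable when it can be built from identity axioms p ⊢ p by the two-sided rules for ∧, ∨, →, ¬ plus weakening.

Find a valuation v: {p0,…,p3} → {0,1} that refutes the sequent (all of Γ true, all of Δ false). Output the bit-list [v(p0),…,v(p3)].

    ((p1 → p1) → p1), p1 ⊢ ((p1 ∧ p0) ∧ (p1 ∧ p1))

Truth-table refutation:
  v=0000: Γ:[((p1 → p1) → p1)=F, p1=F] Δ:[((p1 ∧ p0) ∧ (p1 ∧ p1))=F] refutes=False
  v=0001: Γ:[((p1 → p1) → p1)=F, p1=F] Δ:[((p1 ∧ p0) ∧ (p1 ∧ p1))=F] refutes=False
  v=0010: Γ:[((p1 → p1) → p1)=F, p1=F] Δ:[((p1 ∧ p0) ∧ (p1 ∧ p1))=F] refutes=False
  v=0011: Γ:[((p1 → p1) → p1)=F, p1=F] Δ:[((p1 ∧ p0) ∧ (p1 ∧ p1))=F] refutes=False
  v=0100: Γ:[((p1 → p1) → p1)=T, p1=T] Δ:[((p1 ∧ p0) ∧ (p1 ∧ p1))=F] refutes=True  ← countermodel

Result: [0, 1, 0, 0]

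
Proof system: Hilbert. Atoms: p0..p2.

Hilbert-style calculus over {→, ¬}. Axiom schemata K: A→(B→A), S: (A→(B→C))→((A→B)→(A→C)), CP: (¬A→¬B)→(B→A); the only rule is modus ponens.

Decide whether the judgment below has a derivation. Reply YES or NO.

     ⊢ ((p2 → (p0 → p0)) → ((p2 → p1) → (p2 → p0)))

Enumerate valuations to refute Γ ⊢ Δ:
  v=000: Γ:[] Δ:[((p2 → (p0 → p0)) → ((p2 → p1) → (p2 → p0)))=T] refutes=False
  v=001: Γ:[] Δ:[((p2 → (p0 → p0)) → ((p2 → p1) → (p2 → p0)))=T] refutes=False
  v=010: Γ:[] Δ:[((p2 → (p0 → p0)) → ((p2 → p1) → (p2 → p0)))=T] refutes=False
  v=011: Γ:[] Δ:[((p2 → (p0 → p0)) → ((p2 → p1) → (p2 → p0)))=F] refutes=True  ← countermodel

Result: NO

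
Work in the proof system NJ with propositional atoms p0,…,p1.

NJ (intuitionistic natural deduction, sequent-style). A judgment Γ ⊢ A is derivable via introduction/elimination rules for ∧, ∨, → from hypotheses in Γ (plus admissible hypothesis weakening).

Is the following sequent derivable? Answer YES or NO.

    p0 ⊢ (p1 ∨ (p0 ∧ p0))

Derivation (root first):
[∨I₂] p0 ⊢ (p1 ∨ (p0 ∧ p0))
  [∧I] p0 ⊢ (p0 ∧ p0)
    [Ax] p0 ⊢ p0
    [Ax] p0 ⊢ p0

Result: YES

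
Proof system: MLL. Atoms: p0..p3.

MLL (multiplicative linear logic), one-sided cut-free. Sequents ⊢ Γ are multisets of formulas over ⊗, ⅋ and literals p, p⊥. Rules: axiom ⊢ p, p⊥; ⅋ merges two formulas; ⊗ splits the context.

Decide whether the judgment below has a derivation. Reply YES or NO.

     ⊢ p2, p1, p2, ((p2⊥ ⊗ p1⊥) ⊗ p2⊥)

Derivation trace:
[⊗]  ⊢ p2, p1, p2, ((p2⊥ ⊗ p1⊥) ⊗ p2⊥)
  [⊗]  ⊢ p2, p1, (p2⊥ ⊗ p1⊥)
    [Ax]  ⊢ p2, p2⊥
    [Ax]  ⊢ p1, p1⊥
  [Ax]  ⊢ p2, p2⊥

Result: YES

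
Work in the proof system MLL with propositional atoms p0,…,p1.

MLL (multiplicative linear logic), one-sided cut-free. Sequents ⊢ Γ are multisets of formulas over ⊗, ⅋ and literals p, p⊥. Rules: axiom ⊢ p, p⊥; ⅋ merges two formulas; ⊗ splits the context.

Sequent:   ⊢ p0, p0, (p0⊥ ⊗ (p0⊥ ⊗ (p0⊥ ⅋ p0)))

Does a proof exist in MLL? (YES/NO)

Derivation (root first):
[⊗]  ⊢ p0, p0, (p0⊥ ⊗ (p0⊥ ⊗ (p0⊥ ⅋ p0)))
  [Ax]  ⊢ p0, p0⊥
  [⊗]  ⊢ p0, (p0⊥ ⊗ (p0⊥ ⅋ p0))
    [Ax]  ⊢ p0, p0⊥
    [⅋]  ⊢ (p0⊥ ⅋ p0)
      [Ax]  ⊢ p0, p0⊥

Result: YES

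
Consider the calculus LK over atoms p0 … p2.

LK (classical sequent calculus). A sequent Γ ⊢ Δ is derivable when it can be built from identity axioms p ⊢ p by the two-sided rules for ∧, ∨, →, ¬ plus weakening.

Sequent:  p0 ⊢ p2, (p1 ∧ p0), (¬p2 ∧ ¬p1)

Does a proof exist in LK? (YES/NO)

Derivation trace:
[∧R] p0 ⊢ p2, (p1 ∧ p0), (¬p2 ∧ ¬p1)
  [¬R]  ⊢ p2, ¬p2
    [Ax] p2 ⊢ p2
  [¬R] p0 ⊢ (p1 ∧ p0), ¬p1
    [∧R] p1, p0 ⊢ (p1 ∧ p0)
      [Ax] p1 ⊢ p1
      [Ax] p0 ⊢ p0

Result: YES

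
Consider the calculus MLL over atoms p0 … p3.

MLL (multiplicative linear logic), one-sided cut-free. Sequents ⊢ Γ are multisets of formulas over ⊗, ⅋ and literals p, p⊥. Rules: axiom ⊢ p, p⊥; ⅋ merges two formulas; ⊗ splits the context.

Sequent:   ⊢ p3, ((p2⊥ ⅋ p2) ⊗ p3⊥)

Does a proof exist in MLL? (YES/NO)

Proof tree:
[⊗]  ⊢ p3, ((p2⊥ ⅋ p2) ⊗ p3⊥)
  [⅋]  ⊢ (p2⊥ ⅋ p2)
    [Ax]  ⊢ p2, p2⊥
  [Ax]  ⊢ p3, p3⊥

Result: YES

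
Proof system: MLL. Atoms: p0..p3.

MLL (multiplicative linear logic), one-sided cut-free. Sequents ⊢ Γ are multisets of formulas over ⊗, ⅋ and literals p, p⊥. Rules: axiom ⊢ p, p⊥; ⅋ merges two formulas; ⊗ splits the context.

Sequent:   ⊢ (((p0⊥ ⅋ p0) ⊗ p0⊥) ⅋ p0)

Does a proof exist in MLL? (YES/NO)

Proof tree:
[⅋]  ⊢ (((p0⊥ ⅋ p0) ⊗ p0⊥) ⅋ p0)
  [⊗]  ⊢ p0, ((p0⊥ ⅋ p0) ⊗ p0⊥)
    [⅋]  ⊢ (p0⊥ ⅋ p0)
      [Ax]  ⊢ p0, p0⊥
    [Ax]  ⊢ p0, p0⊥

Result: YES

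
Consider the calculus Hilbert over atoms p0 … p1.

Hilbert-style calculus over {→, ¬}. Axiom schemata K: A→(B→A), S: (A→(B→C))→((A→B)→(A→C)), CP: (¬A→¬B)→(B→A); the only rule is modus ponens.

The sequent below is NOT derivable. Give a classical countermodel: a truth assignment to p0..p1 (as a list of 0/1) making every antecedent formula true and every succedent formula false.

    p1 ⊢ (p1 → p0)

Truth-table refutation:
  v=00: Γ:[p1=F] Δ:[(p1 → p0)=T] refutes=False
  v=01: Γ:[p1=T] Δ:[(p1 → p0)=F] refutes=True  ← countermodel

Result: [0, 1]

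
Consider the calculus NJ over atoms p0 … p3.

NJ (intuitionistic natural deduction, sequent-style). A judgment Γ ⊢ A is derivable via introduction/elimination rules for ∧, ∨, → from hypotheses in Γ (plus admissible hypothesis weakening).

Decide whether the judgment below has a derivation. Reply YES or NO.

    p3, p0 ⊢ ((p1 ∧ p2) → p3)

Derivation trace:
[→I] p3, p0 ⊢ ((p1 ∧ p2) → p3)
  [Wk] p3, (p1 ∧ p2), p0 ⊢ p3
    [Wk] p3, (p1 ∧ p2) ⊢ p3
      [Ax] p3 ⊢ p3

Result: YES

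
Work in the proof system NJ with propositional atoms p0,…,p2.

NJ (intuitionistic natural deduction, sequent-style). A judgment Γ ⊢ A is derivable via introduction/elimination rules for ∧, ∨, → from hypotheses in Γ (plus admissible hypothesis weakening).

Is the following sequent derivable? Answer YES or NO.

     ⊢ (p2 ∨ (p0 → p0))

Derivation trace:
[∨I₂]  ⊢ (p2 ∨ (p0 → p0))
  [→I]  ⊢ (p0 → p0)
    [Ax] p0 ⊢ p0

Result: YES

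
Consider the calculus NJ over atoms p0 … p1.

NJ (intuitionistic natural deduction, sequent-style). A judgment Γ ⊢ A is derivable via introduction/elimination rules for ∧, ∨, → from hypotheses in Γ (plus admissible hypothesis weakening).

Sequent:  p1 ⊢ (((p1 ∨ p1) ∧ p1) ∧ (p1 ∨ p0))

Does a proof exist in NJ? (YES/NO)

Proof tree:
[∧I] p1 ⊢ (((p1 ∨ p1) ∧ p1) ∧ (p1 ∨ p0))
  [∧I] p1 ⊢ ((p1 ∨ p1) ∧ p1)
    [∨I₁] p1 ⊢ (p1 ∨ p1)
      [Ax] p1 ⊢ p1
    [Ax] p1 ⊢ p1
  [∨I₁] p1 ⊢ (p1 ∨ p0)
    [Ax] p1 ⊢ p1

Result: YES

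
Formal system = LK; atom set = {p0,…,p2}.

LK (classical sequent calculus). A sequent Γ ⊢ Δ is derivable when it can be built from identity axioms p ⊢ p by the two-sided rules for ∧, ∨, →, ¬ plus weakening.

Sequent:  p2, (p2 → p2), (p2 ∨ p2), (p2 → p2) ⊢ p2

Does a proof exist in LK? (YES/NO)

Derivation trace:
[→L] p2, (p2 → p2), (p2 ∨ p2), (p2 → p2) ⊢ p2
  [→L] p2, (p2 ∨ p2), (p2 → p2) ⊢ p2
    [∨L] (p2 ∨ p2) ⊢ p2
      [Ax] p2 ⊢ p2
      [Ax] p2 ⊢ p2
    [WL] p2, p2 ⊢ p2
      [Ax] p2 ⊢ p2
  [Ax] p2 ⊢ p2

Result: YES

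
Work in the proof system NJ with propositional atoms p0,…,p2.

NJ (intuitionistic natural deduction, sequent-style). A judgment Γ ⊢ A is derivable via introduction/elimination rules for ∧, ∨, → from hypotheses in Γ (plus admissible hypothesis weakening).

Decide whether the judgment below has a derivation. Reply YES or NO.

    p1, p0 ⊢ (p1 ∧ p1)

Derivation trace:
[Wk] p1, p0 ⊢ (p1 ∧ p1)
  [∧I] p1 ⊢ (p1 ∧ p1)
    [Wk] p1, p1 ⊢ p1
      [Ax] p1 ⊢ p1
    [Ax] p1 ⊢ p1

Result: YES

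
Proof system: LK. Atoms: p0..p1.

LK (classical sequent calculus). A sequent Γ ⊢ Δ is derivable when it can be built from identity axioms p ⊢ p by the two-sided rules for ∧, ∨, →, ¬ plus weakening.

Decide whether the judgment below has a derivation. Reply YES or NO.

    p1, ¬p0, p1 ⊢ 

Truth-table refutation:
  v=00: Γ:[p1=F, ¬p0=T, p1=F] Δ:[] refutes=False
  v=01: Γ:[p1=T, ¬p0=T, p1=T] Δ:[] refutes=True  ← countermodel

Result: NO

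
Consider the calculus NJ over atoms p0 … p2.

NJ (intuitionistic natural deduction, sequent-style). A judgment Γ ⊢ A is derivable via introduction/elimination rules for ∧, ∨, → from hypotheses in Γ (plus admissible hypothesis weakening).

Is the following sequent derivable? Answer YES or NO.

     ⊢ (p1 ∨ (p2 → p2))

Derivation trace:
[∨I₂]  ⊢ (p1 ∨ (p2 → p2))
  [→I]  ⊢ (p2 → p2)
    [Ax] p2 ⊢ p2

Result: YES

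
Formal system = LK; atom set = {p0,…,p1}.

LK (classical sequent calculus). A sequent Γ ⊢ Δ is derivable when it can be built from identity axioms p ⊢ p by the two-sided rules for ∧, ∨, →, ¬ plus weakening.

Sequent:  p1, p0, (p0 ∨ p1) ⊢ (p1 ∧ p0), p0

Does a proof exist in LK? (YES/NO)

Derivation (root first):
[∨L] p1, p0, (p0 ∨ p1) ⊢ (p1 ∧ p0), p0
  [Ax] p0 ⊢ p0
  [WL] p1, p0, p1 ⊢ (p1 ∧ p0)
    [∧R] p1, p0 ⊢ (p1 ∧ p0)
      [Ax] p1 ⊢ p1
      [Ax] p0 ⊢ p0

Result: YES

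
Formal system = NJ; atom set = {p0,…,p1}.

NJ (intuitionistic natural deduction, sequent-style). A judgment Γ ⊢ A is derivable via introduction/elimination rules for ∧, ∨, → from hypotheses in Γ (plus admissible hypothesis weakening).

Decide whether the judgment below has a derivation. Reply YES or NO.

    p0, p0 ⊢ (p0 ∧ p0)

Derivation trace:
[Wk] p0, p0 ⊢ (p0 ∧ p0)
  [∧I] p0 ⊢ (p0 ∧ p0)
    [Ax] p0 ⊢ p0
    [Ax] p0 ⊢ p0

Result: YES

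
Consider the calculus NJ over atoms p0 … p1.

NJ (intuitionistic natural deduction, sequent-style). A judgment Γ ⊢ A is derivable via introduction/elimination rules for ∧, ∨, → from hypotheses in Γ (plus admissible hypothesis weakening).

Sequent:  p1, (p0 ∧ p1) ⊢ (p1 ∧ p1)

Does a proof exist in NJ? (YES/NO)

Derivation (root first):
[∧I] p1, (p0 ∧ p1) ⊢ (p1 ∧ p1)
  [Wk] p1, (p0 ∧ p1) ⊢ p1
    [Ax] p1 ⊢ p1
  [Ax] p1 ⊢ p1

Result: YES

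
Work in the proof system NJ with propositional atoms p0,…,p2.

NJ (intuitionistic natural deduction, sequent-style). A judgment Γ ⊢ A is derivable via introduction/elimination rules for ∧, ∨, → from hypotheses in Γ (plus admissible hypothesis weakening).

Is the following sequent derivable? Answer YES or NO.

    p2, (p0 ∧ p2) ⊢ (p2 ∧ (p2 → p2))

Derivation trace:
[Wk] p2, (p0 ∧ p2) ⊢ (p2 ∧ (p2 → p2))
  [∧I] p2 ⊢ (p2 ∧ (p2 → p2))
    [Ax] p2 ⊢ p2
    [→I]  ⊢ (p2 → p2)
      [Ax] p2 ⊢ p2

Result: YES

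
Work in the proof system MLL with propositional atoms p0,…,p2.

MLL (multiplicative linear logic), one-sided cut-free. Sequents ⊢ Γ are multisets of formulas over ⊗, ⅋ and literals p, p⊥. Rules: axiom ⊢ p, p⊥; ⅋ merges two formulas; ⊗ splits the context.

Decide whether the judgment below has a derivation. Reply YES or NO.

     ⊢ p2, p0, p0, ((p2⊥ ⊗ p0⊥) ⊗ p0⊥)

Derivation (root first):
[⊗]  ⊢ p2, p0, p0, ((p2⊥ ⊗ p0⊥) ⊗ p0⊥)
  [⊗]  ⊢ p2, p0, (p2⊥ ⊗ p0⊥)
    [Ax]  ⊢ p2, p2⊥
    [Ax]  ⊢ p0, p0⊥
  [Ax]  ⊢ p0, p0⊥

Result: YES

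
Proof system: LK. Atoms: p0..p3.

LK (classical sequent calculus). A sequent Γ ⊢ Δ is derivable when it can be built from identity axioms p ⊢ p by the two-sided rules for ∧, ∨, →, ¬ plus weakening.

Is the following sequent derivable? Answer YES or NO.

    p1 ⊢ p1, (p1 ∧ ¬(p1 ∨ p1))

Proof tree:
[∧R] p1 ⊢ p1, (p1 ∧ ¬(p1 ∨ p1))
  [Ax] p1 ⊢ p1
  [¬R]  ⊢ p1, ¬(p1 ∨ p1)
    [∨L] (p1 ∨ p1) ⊢ p1
      [Ax] p1 ⊢ p1
      [Ax] p1 ⊢ p1

Result: YES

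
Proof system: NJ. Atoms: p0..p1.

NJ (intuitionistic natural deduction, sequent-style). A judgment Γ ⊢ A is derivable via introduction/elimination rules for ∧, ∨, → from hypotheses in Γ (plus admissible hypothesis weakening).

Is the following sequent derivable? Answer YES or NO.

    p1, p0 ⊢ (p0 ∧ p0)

Derivation trace:
[∧I] p1, p0 ⊢ (p0 ∧ p0)
  [Ax] p0 ⊢ p0
  [Wk] p0, p1 ⊢ p0
    [Ax] p0 ⊢ p0

Result: YES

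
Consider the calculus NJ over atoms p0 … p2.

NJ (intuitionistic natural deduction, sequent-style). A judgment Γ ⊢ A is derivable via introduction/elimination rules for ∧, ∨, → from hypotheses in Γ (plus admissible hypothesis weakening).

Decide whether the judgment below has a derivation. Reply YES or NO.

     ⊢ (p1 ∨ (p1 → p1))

Derivation trace:
[∨I₂]  ⊢ (p1 ∨ (p1 → p1))
  [→I]  ⊢ (p1 → p1)
    [Ax] p1 ⊢ p1

Result: YES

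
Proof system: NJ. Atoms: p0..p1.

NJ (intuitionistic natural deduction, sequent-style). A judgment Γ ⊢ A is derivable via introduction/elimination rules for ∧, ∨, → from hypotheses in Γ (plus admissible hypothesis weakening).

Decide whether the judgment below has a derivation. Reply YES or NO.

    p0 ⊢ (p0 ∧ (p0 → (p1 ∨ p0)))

Proof tree:
[∧I] p0 ⊢ (p0 ∧ (p0 → (p1 ∨ p0)))
  [Ax] p0 ⊢ p0
  [→I]  ⊢ (p0 → (p1 ∨ p0))
    [∨I₂] p0 ⊢ (p1 ∨ p0)
      [Ax] p0 ⊢ p0

Result: YES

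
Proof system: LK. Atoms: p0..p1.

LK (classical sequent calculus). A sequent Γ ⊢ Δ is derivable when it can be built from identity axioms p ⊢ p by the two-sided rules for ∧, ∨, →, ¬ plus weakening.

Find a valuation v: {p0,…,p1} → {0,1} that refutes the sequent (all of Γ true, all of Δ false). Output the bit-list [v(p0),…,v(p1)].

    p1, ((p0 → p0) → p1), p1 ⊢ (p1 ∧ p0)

Truth-table refutation:
  v=00: Γ:[p1=F, ((p0 → p0) → p1)=F, p1=F] Δ:[(p1 ∧ p0)=F] refutes=False
  v=01: Γ:[p1=T, ((p0 → p0) → p1)=T, p1=T] Δ:[(p1 ∧ p0)=F] refutes=True  ← countermodel

Result: [0, 1]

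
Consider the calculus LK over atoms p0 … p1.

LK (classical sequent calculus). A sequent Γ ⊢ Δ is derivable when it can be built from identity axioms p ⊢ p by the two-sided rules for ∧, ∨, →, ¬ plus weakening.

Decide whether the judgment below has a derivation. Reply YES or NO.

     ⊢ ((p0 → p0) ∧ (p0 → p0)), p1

Derivation trace:
[WR]  ⊢ ((p0 → p0) ∧ (p0 → p0)), p1
  [∧R]  ⊢ ((p0 → p0) ∧ (p0 → p0))
    [→R]  ⊢ (p0 → p0)
      [Ax] p0 ⊢ p0
    [→R]  ⊢ (p0 → p0)
      [Ax] p0 ⊢ p0

Result: YES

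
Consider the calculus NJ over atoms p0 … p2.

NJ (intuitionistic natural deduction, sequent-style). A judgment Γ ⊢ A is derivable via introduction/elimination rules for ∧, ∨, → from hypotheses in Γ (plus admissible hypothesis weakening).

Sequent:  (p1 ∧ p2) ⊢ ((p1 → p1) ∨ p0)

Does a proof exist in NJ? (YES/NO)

Derivation (root first):
[Wk] (p1 ∧ p2) ⊢ ((p1 → p1) ∨ p0)
  [∨I₁]  ⊢ ((p1 → p1) ∨ p0)
    [→I]  ⊢ (p1 → p1)
      [Ax] p1 ⊢ p1

Result: YES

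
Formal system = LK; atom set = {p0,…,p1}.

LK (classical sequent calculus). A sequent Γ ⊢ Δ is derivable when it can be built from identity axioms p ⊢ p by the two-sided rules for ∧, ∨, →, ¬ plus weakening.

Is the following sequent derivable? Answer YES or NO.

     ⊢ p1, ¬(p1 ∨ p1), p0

Derivation (root first):
[WR]  ⊢ p1, ¬(p1 ∨ p1), p0
  [¬R]  ⊢ p1, ¬(p1 ∨ p1)
    [∨L] (p1 ∨ p1) ⊢ p1
      [Ax] p1 ⊢ p1
      [Ax] p1 ⊢ p1

Result: YES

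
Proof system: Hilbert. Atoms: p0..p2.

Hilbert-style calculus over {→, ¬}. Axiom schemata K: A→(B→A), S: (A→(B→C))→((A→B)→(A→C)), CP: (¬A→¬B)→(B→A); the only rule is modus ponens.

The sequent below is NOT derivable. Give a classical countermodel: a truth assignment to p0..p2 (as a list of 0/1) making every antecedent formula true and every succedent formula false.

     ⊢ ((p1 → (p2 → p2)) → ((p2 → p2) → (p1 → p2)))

Search for a countermodel by truth-table:
  v=000: Γ:[] Δ:[((p1 → (p2 → p2)) → ((p2 → p2) → (p1 → p2)))=T] refutes=False
  v=001: Γ:[] Δ:[((p1 → (p2 → p2)) → ((p2 → p2) → (p1 → p2)))=T] refutes=False
  v=010: Γ:[] Δ:[((p1 → (p2 → p2)) → ((p2 → p2) → (p1 → p2)))=F] refutes=True  ← countermodel

Result: [0, 1, 0]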